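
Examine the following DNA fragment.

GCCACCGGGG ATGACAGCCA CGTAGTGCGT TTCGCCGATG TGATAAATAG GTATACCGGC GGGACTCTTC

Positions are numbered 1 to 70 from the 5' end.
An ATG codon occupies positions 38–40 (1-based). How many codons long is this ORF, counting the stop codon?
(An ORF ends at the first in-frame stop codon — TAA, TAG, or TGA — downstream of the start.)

2

Codons from position 38: ATG (38–40), TGA (41–43).
TGA is the first in-frame stop; that's 2 codons including the stop.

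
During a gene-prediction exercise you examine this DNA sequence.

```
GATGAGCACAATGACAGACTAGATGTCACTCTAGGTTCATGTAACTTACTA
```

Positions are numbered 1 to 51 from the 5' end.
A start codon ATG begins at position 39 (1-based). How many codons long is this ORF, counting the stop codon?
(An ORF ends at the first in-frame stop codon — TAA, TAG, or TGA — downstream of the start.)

2

Codons from position 39: ATG (39–41), TAA (42–44).
TAA is the first in-frame stop; that's 2 codons including the stop.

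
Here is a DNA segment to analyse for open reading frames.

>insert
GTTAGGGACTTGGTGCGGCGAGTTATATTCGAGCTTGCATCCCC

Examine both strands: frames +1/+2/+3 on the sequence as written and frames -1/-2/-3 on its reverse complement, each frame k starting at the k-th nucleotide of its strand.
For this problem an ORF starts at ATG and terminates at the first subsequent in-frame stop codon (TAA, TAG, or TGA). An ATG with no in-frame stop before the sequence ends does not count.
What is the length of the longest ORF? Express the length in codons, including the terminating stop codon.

6

Reverse complement (5'→3'): GGGGATGCAAGCTCGAATATAACTCGCCGCACCAAGTCCCTAAC
Frame +1: GTT AGG GAC TTG GTG CGG CGA GTT ATA TTC GAG CTT GCA TCC — no ATG→stop ORF.
Frame +2: TTA GGG ACT TGG TGC GGC GAG TTA TAT TCG AGC TTG CAT CCC — no ATG→stop ORF.
Frame +3: TAG GGA CTT GGT GCG GCG AGT TAT ATT CGA GCT TGC ATC CCC — no ATG→stop ORF.
Frame -1: GGG GAT GCA AGC TCG AAT ATA ACT CGC CGC ACC AAG TCC CTA — no ATG→stop ORF.
Frame -2: GGG ATG CAA GCT CGA ATA TAA CTC GCC GCA CCA AGT CCC TAA — ATG at 5, stop TAA at 20 → 18 nt.
Frame -3: GGA TGC AAG CTC GAA TAT AAC TCG CCG CAC CAA GTC CCT AAC — no ATG→stop ORF.
Longest: frame -2, positions 5–22, 18 nt = 6 codons = 5 aa. → 6 codons.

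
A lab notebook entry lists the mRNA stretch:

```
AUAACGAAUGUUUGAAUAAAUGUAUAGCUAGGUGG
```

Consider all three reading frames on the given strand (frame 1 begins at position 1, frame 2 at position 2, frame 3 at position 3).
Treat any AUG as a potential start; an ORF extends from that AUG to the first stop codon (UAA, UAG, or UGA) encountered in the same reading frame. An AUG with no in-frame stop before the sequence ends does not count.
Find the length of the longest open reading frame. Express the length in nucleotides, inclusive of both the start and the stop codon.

Frame 1: AUA ACG AAU GUU UGA AUA AAU GUA UAG CUA GGU — no AUG→stop ORF.
Frame 2: UAA CGA AUG UUU GAA UAA AUG UAU AGC UAG GUG — AUG at 8, stop UAA at 17 → 12 nt; AUG at 20, stop UAG at 29 → 12 nt.
Frame 3: AAC GAA UGU UUG AAU AAA UGU AUA GCU AGG UGG — no AUG→stop ORF.
Longest: frame 2, positions 8–19, 12 nt = 4 codons = 3 aa. → 12 nucleotides.

12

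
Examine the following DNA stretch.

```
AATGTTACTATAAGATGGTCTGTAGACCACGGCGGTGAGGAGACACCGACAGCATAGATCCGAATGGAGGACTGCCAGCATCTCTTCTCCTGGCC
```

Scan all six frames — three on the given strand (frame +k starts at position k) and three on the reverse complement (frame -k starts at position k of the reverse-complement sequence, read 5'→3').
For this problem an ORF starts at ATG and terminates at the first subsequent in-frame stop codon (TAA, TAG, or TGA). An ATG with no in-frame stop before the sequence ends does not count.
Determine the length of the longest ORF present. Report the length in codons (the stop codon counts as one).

Reverse complement (5'→3'): GGCCAGGAGAAGAGATGCTGGCAGTCCTCCATTCGGATCTATGCTGTCGGTGTCTCCTCACCGCCGTGGTCTACAGACCATCTTATAGTAACATT
Frame +1: AAT GTT ACT ATA AGA TGG TCT GTA GAC CAC GGC GGT GAG GAG ACA CCG ACA GCA TAG ATC CGA ATG GAG GAC TGC CAG CAT CTC TTC TCC TGG — no ATG→stop ORF.
Frame +2: ATG TTA CTA TAA GAT GGT CTG TAG ACC ACG GCG GTG AGG AGA CAC CGA CAG CAT AGA TCC GAA TGG AGG ACT GCC AGC ATC TCT TCT CCT GGC — ATG at 2, stop TAA at 11 → 12 nt.
Frame +3: TGT TAC TAT AAG ATG GTC TGT AGA CCA CGG CGG TGA GGA GAC ACC GAC AGC ATA GAT CCG AAT GGA GGA CTG CCA GCA TCT CTT CTC CTG GCC — ATG at 15, stop TGA at 36 → 24 nt.
Frame -1: GGC CAG GAG AAG AGA TGC TGG CAG TCC TCC ATT CGG ATC TAT GCT GTC GGT GTC TCC TCA CCG CCG TGG TCT ACA GAC CAT CTT ATA GTA ACA — no ATG→stop ORF.
Frame -2: GCC AGG AGA AGA GAT GCT GGC AGT CCT CCA TTC GGA TCT ATG CTG TCG GTG TCT CCT CAC CGC CGT GGT CTA CAG ACC ATC TTA TAG TAA CAT — ATG at 41, stop TAG at 86 → 48 nt.
Frame -3: CCA GGA GAA GAG ATG CTG GCA GTC CTC CAT TCG GAT CTA TGC TGT CGG TGT CTC CTC ACC GCC GTG GTC TAC AGA CCA TCT TAT AGT AAC ATT — no ATG→stop ORF.
Longest: frame -2, positions 41–88, 48 nt = 16 codons = 15 aa. → 16 codons.

16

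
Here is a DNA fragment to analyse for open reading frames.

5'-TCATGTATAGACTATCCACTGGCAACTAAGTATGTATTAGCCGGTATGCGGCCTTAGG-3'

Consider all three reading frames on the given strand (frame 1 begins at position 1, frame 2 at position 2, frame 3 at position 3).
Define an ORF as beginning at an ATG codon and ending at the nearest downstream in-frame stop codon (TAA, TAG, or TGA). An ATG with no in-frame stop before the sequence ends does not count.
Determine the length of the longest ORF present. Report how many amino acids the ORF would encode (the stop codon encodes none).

8

Frame 1: TCA TGT ATA GAC TAT CCA CTG GCA ACT AAG TAT GTA TTA GCC GGT ATG CGG CCT TAG — ATG at 46, stop TAG at 55 → 12 nt.
Frame 2: CAT GTA TAG ACT ATC CAC TGG CAA CTA AGT ATG TAT TAG CCG GTA TGC GGC CTT AGG — ATG at 32, stop TAG at 38 → 9 nt.
Frame 3: ATG TAT AGA CTA TCC ACT GGC AAC TAA GTA TGT ATT AGC CGG TAT GCG GCC TTA — ATG at 3, stop TAA at 27 → 27 nt.
Longest: frame 3, positions 3–29, 27 nt = 9 codons = 8 aa. → 8 amino acids.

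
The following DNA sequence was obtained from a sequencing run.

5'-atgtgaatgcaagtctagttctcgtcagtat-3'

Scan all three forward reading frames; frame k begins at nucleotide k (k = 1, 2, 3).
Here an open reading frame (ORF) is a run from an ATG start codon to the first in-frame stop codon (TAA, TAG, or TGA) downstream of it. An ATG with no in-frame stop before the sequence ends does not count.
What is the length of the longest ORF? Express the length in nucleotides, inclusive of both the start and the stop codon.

Frame 1: ATG TGA ATG CAA GTC TAG TTC TCG TCA GTA — ATG at 1, stop TGA at 4 → 6 nt; ATG at 7, stop TAG at 16 → 12 nt.
Frame 2: TGT GAA TGC AAG TCT AGT TCT CGT CAG TAT — no ATG→stop ORF.
Frame 3: GTG AAT GCA AGT CTA GTT CTC GTC AGT — no ATG→stop ORF.
Longest: frame 1, positions 7–18, 12 nt = 4 codons = 3 aa. → 12 nucleotides.

12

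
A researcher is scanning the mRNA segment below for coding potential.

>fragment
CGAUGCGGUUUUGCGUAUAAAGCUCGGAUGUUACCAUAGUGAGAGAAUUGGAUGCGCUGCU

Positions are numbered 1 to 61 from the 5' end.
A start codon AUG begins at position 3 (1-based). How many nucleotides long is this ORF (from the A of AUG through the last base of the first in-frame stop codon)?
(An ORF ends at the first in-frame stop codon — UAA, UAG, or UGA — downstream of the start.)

18

Codons from position 3: AUG (3–5), CGG (6–8), UUU (9–11), UGC (12–14), GUA (15–17), UAA (18–20).
UAA is the first in-frame stop; ORF spans 3–20, 18 nucleotides.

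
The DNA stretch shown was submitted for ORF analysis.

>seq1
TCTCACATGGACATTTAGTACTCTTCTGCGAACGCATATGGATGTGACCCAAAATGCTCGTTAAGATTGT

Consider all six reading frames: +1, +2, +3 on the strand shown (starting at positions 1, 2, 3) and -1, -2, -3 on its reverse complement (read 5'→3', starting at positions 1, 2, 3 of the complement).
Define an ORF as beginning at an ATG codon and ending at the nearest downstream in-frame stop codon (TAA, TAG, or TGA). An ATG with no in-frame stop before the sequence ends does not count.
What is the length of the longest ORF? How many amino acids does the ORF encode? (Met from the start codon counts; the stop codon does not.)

8

Reverse complement (5'→3'): ACAATCTTAACGAGCATTTTGGGTCACATCCATATGCGTTCGCAGAAGAGTACTAAATGTCCATGTGAGA
Frame +1: TCT CAC ATG GAC ATT TAG TAC TCT TCT GCG AAC GCA TAT GGA TGT GAC CCA AAA TGC TCG TTA AGA TTG — ATG at 7, stop TAG at 16 → 12 nt.
Frame +2: CTC ACA TGG ACA TTT AGT ACT CTT CTG CGA ACG CAT ATG GAT GTG ACC CAA AAT GCT CGT TAA GAT TGT — ATG at 38, stop TAA at 62 → 27 nt.
Frame +3: TCA CAT GGA CAT TTA GTA CTC TTC TGC GAA CGC ATA TGG ATG TGA CCC AAA ATG CTC GTT AAG ATT — ATG at 42, stop TGA at 45 → 6 nt.
Frame -1: ACA ATC TTA ACG AGC ATT TTG GGT CAC ATC CAT ATG CGT TCG CAG AAG AGT ACT AAA TGT CCA TGT GAG — no ATG→stop ORF.
Frame -2: CAA TCT TAA CGA GCA TTT TGG GTC ACA TCC ATA TGC GTT CGC AGA AGA GTA CTA AAT GTC CAT GTG AGA — no ATG→stop ORF.
Frame -3: AAT CTT AAC GAG CAT TTT GGG TCA CAT CCA TAT GCG TTC GCA GAA GAG TAC TAA ATG TCC ATG TGA — ATG at 57, stop TGA at 66 → 12 nt; ATG at 63, stop TGA at 66 → 6 nt.
Longest: frame +2, positions 38–64, 27 nt = 9 codons = 8 aa. → 8 amino acids.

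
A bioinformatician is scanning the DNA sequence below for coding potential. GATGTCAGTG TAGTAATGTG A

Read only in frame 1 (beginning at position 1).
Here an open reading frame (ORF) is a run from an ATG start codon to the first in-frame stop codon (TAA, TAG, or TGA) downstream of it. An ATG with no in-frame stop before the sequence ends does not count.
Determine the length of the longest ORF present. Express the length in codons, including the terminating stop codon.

2

Frame 1: GAT GTC AGT GTA GTA ATG TGA — ATG at 16, stop TGA at 19 → 6 nt.
Longest: frame 1, positions 16–21, 6 nt = 2 codons = 1 aa. → 2 codons.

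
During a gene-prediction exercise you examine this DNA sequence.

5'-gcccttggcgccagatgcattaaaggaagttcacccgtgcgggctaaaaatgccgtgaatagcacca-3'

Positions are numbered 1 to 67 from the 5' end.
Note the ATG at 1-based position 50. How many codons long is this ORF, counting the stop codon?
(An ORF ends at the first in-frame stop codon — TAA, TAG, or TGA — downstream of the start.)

3

Codons from position 50: ATG (50–52), CCG (53–55), TGA (56–58).
TGA is the first in-frame stop; that's 3 codons including the stop.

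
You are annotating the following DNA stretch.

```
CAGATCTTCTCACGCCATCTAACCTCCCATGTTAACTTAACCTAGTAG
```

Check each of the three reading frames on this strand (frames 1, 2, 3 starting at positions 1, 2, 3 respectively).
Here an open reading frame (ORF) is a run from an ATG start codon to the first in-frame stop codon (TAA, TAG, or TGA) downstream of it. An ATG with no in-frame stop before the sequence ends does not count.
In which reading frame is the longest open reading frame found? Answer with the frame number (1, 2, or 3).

Frame 1: CAG ATC TTC TCA CGC CAT CTA ACC TCC CAT GTT AAC TTA ACC TAG TAG — no ATG→stop ORF.
Frame 2: AGA TCT TCT CAC GCC ATC TAA CCT CCC ATG TTA ACT TAA CCT AGT — ATG at 29, stop TAA at 38 → 12 nt.
Frame 3: GAT CTT CTC ACG CCA TCT AAC CTC CCA TGT TAA CTT AAC CTA GTA — no ATG→stop ORF.
Longest ORF is 12 nt in frame 2 (positions 29–40).

2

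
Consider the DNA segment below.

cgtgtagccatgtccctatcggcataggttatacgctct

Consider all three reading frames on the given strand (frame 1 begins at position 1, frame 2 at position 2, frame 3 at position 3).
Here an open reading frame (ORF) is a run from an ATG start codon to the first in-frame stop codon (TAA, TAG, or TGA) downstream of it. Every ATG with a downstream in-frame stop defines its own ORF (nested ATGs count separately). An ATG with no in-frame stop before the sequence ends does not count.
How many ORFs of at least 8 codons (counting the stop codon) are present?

0

Frame 1: CGT GTA GCC ATG TCC CTA TCG GCA TAG GTT ATA CGC TCT — ATG at 10, stop TAG at 25 → 18 nt.
Frame 2: GTG TAG CCA TGT CCC TAT CGG CAT AGG TTA TAC GCT — no ATG→stop ORF.
Frame 3: TGT AGC CAT GTC CCT ATC GGC ATA GGT TAT ACG CTC — no ATG→stop ORF.
No ORF reaches 8 codons. Count = 0.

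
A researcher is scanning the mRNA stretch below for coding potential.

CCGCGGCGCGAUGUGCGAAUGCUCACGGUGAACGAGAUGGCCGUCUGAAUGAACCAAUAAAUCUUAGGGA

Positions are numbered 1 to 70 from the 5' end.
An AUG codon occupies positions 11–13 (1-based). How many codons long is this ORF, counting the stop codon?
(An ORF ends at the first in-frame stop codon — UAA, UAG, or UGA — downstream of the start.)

7

Codons from position 11: AUG (11–13), UGC (14–16), GAA (17–19), UGC (20–22), UCA (23–25), CGG (26–28), UGA (29–31).
UGA is the first in-frame stop; that's 7 codons including the stop.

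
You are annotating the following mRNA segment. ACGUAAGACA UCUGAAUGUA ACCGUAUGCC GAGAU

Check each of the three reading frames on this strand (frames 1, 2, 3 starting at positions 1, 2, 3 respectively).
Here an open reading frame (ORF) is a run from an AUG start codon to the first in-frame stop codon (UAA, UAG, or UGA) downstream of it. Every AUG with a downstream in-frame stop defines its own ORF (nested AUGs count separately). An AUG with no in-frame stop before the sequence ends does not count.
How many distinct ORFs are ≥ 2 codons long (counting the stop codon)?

1

Frame 1: ACG UAA GAC AUC UGA AUG UAA CCG UAU GCC GAG — AUG at 16, stop UAA at 19 → 6 nt.
Frame 2: CGU AAG ACA UCU GAA UGU AAC CGU AUG CCG AGA — no AUG→stop ORF.
Frame 3: GUA AGA CAU CUG AAU GUA ACC GUA UGC CGA GAU — no AUG→stop ORF.
ORFs ≥ 2 codons: frame 1 16–21 (2 codons). Count = 1.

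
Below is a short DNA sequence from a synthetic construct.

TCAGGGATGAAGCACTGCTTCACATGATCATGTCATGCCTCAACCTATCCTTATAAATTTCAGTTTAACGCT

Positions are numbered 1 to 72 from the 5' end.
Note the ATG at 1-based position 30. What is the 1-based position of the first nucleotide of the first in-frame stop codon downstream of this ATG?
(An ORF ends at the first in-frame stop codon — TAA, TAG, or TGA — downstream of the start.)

54

Codons from position 30: ATG (30–32), TCA (33–35), TGC (36–38), CTC (39–41), AAC (42–44), CTA (45–47), TCC (48–50), TTA (51–53), TAA (54–56).
TAA is a stop codon; it begins at position 54.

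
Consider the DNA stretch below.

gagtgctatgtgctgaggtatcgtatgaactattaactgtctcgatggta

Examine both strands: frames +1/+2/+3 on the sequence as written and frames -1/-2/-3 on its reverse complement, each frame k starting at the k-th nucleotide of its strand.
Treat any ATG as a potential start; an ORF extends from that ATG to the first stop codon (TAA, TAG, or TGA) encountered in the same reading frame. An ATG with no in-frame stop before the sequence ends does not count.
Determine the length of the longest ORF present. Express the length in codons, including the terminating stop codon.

Reverse complement (5'→3'): TACCATCGAGACAGTTAATAGTTCATACGATACCTCAGCACATAGCACTC
Frame +1: GAG TGC TAT GTG CTG AGG TAT CGT ATG AAC TAT TAA CTG TCT CGA TGG — ATG at 25, stop TAA at 34 → 12 nt.
Frame +2: AGT GCT ATG TGC TGA GGT ATC GTA TGA ACT ATT AAC TGT CTC GAT GGT — ATG at 8, stop TGA at 14 → 9 nt.
Frame +3: GTG CTA TGT GCT GAG GTA TCG TAT GAA CTA TTA ACT GTC TCG ATG GTA — no ATG→stop ORF.
Frame -1: TAC CAT CGA GAC AGT TAA TAG TTC ATA CGA TAC CTC AGC ACA TAG CAC — no ATG→stop ORF.
Frame -2: ACC ATC GAG ACA GTT AAT AGT TCA TAC GAT ACC TCA GCA CAT AGC ACT — no ATG→stop ORF.
Frame -3: CCA TCG AGA CAG TTA ATA GTT CAT ACG ATA CCT CAG CAC ATA GCA CTC — no ATG→stop ORF.
Longest: frame +1, positions 25–36, 12 nt = 4 codons = 3 aa. → 4 codons.

4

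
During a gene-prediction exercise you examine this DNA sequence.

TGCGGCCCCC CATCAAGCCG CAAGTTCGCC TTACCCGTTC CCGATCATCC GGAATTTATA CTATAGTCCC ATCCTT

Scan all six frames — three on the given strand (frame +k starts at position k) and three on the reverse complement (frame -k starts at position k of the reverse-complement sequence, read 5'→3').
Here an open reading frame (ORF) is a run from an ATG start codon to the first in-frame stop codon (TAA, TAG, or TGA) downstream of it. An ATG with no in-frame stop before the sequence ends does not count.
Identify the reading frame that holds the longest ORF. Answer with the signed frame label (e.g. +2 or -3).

-2

Reverse complement (5'→3'): AAGGATGGGACTATAGTATAAATTCCGGATGATCGGGAACGGGTAAGGCGAACTTGCGGCTTGATGGGGGGCCGCA
Frame +1: TGC GGC CCC CCA TCA AGC CGC AAG TTC GCC TTA CCC GTT CCC GAT CAT CCG GAA TTT ATA CTA TAG TCC CAT CCT — no ATG→stop ORF.
Frame +2: GCG GCC CCC CAT CAA GCC GCA AGT TCG CCT TAC CCG TTC CCG ATC ATC CGG AAT TTA TAC TAT AGT CCC ATC CTT — no ATG→stop ORF.
Frame +3: CGG CCC CCC ATC AAG CCG CAA GTT CGC CTT ACC CGT TCC CGA TCA TCC GGA ATT TAT ACT ATA GTC CCA TCC — no ATG→stop ORF.
Frame -1: AAG GAT GGG ACT ATA GTA TAA ATT CCG GAT GAT CGG GAA CGG GTA AGG CGA ACT TGC GGC TTG ATG GGG GGC CGC — no ATG→stop ORF.
Frame -2: AGG ATG GGA CTA TAG TAT AAA TTC CGG ATG ATC GGG AAC GGG TAA GGC GAA CTT GCG GCT TGA TGG GGG GCC GCA — ATG at 5, stop TAG at 14 → 12 nt; ATG at 29, stop TAA at 44 → 18 nt.
Frame -3: GGA TGG GAC TAT AGT ATA AAT TCC GGA TGA TCG GGA ACG GGT AAG GCG AAC TTG CGG CTT GAT GGG GGG CCG — no ATG→stop ORF.
Longest ORF is 18 nt in frame -2 (positions 29–46).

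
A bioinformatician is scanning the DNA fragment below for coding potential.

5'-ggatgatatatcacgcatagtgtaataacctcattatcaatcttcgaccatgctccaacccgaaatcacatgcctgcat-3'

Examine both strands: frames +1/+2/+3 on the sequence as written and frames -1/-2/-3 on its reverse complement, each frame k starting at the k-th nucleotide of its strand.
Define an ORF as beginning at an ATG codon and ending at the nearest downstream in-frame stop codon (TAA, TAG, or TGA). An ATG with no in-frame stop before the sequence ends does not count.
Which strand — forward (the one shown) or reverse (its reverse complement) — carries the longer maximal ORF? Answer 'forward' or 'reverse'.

Reverse complement (5'→3'): ATGCAGGCATGTGATTTCGGGTTGGAGCATGGTCGAAGATTGATAATGAGGTTATTACACTATGCGTGATATATCATCC
Frame +1: GGA TGA TAT ATC ACG CAT AGT GTA ATA ACC TCA TTA TCA ATC TTC GAC CAT GCT CCA ACC CGA AAT CAC ATG CCT GCA — no ATG→stop ORF.
Frame +2: GAT GAT ATA TCA CGC ATA GTG TAA TAA CCT CAT TAT CAA TCT TCG ACC ATG CTC CAA CCC GAA ATC ACA TGC CTG CAT — no ATG→stop ORF.
Frame +3: ATG ATA TAT CAC GCA TAG TGT AAT AAC CTC ATT ATC AAT CTT CGA CCA TGC TCC AAC CCG AAA TCA CAT GCC TGC — ATG at 3, stop TAG at 18 → 18 nt.
Frame -1: ATG CAG GCA TGT GAT TTC GGG TTG GAG CAT GGT CGA AGA TTG ATA ATG AGG TTA TTA CAC TAT GCG TGA TAT ATC ATC — ATG at 1, stop TGA at 67 → 69 nt; ATG at 46, stop TGA at 67 → 24 nt.
Frame -2: TGC AGG CAT GTG ATT TCG GGT TGG AGC ATG GTC GAA GAT TGA TAA TGA GGT TAT TAC ACT ATG CGT GAT ATA TCA TCC — ATG at 29, stop TGA at 41 → 15 nt.
Frame -3: GCA GGC ATG TGA TTT CGG GTT GGA GCA TGG TCG AAG ATT GAT AAT GAG GTT ATT ACA CTA TGC GTG ATA TAT CAT — ATG at 9, stop TGA at 12 → 6 nt.
Forward-strand max 18 nt; reverse-strand max 69 nt. The reverse strand has the longer ORF.

reverse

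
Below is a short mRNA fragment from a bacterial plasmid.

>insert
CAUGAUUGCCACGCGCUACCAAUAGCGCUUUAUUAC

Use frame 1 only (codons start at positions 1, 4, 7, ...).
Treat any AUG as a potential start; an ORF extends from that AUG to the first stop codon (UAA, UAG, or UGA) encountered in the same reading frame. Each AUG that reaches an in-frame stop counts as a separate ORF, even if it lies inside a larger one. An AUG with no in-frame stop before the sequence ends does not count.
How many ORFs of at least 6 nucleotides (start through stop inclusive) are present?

Frame 1: CAU GAU UGC CAC GCG CUA CCA AUA GCG CUU UAU UAC — no AUG→stop ORF.
No ORF reaches 6 nucleotides. Count = 0.

0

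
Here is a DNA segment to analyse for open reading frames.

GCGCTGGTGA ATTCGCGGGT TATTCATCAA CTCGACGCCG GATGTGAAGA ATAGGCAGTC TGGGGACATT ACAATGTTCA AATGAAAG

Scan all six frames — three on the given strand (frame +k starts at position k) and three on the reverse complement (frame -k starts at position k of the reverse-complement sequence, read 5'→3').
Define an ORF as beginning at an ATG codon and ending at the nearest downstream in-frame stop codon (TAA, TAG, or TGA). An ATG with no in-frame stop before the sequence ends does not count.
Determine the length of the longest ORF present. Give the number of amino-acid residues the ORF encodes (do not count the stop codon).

Reverse complement (5'→3'): CTTTCATTTGAACATTGTAATGTCCCCAGACTGCCTATTCTTCACATCCGGCGTCGAGTTGATGAATAACCCGCGAATTCACCAGCGC
Frame +1: GCG CTG GTG AAT TCG CGG GTT ATT CAT CAA CTC GAC GCC GGA TGT GAA GAA TAG GCA GTC TGG GGA CAT TAC AAT GTT CAA ATG AAA — no ATG→stop ORF.
Frame +2: CGC TGG TGA ATT CGC GGG TTA TTC ATC AAC TCG ACG CCG GAT GTG AAG AAT AGG CAG TCT GGG GAC ATT ACA ATG TTC AAA TGA AAG — ATG at 74, stop TGA at 83 → 12 nt.
Frame +3: GCT GGT GAA TTC GCG GGT TAT TCA TCA ACT CGA CGC CGG ATG TGA AGA ATA GGC AGT CTG GGG ACA TTA CAA TGT TCA AAT GAA — ATG at 42, stop TGA at 45 → 6 nt.
Frame -1: CTT TCA TTT GAA CAT TGT AAT GTC CCC AGA CTG CCT ATT CTT CAC ATC CGG CGT CGA GTT GAT GAA TAA CCC GCG AAT TCA CCA GCG — no ATG→stop ORF.
Frame -2: TTT CAT TTG AAC ATT GTA ATG TCC CCA GAC TGC CTA TTC TTC ACA TCC GGC GTC GAG TTG ATG AAT AAC CCG CGA ATT CAC CAG CGC — no ATG→stop ORF.
Frame -3: TTC ATT TGA ACA TTG TAA TGT CCC CAG ACT GCC TAT TCT TCA CAT CCG GCG TCG AGT TGA TGA ATA ACC CGC GAA TTC ACC AGC — no ATG→stop ORF.
Longest: frame +2, positions 74–85, 12 nt = 4 codons = 3 aa. → 3 amino acids.

3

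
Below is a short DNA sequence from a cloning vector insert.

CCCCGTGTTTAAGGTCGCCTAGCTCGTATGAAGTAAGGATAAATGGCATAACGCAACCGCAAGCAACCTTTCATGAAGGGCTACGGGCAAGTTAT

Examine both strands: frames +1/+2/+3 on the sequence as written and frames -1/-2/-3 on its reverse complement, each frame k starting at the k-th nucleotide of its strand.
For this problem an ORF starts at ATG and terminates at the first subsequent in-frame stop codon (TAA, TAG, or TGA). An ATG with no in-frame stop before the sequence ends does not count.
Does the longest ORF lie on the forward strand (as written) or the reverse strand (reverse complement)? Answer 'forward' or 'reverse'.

Reverse complement (5'→3'): ATAACTTGCCCGTAGCCCTTCATGAAAGGTTGCTTGCGGTTGCGTTATGCCATTTATCCTTACTTCATACGAGCTAGGCGACCTTAAACACGGGG
Frame +1: CCC CGT GTT TAA GGT CGC CTA GCT CGT ATG AAG TAA GGA TAA ATG GCA TAA CGC AAC CGC AAG CAA CCT TTC ATG AAG GGC TAC GGG CAA GTT — ATG at 28, stop TAA at 34 → 9 nt; ATG at 43, stop TAA at 49 → 9 nt.
Frame +2: CCC GTG TTT AAG GTC GCC TAG CTC GTA TGA AGT AAG GAT AAA TGG CAT AAC GCA ACC GCA AGC AAC CTT TCA TGA AGG GCT ACG GGC AAG TTA — no ATG→stop ORF.
Frame +3: CCG TGT TTA AGG TCG CCT AGC TCG TAT GAA GTA AGG ATA AAT GGC ATA ACG CAA CCG CAA GCA ACC TTT CAT GAA GGG CTA CGG GCA AGT TAT — no ATG→stop ORF.
Frame -1: ATA ACT TGC CCG TAG CCC TTC ATG AAA GGT TGC TTG CGG TTG CGT TAT GCC ATT TAT CCT TAC TTC ATA CGA GCT AGG CGA CCT TAA ACA CGG — ATG at 22, stop TAA at 85 → 66 nt.
Frame -2: TAA CTT GCC CGT AGC CCT TCA TGA AAG GTT GCT TGC GGT TGC GTT ATG CCA TTT ATC CTT ACT TCA TAC GAG CTA GGC GAC CTT AAA CAC GGG — no ATG→stop ORF.
Frame -3: AAC TTG CCC GTA GCC CTT CAT GAA AGG TTG CTT GCG GTT GCG TTA TGC CAT TTA TCC TTA CTT CAT ACG AGC TAG GCG ACC TTA AAC ACG GGG — no ATG→stop ORF.
Forward-strand max 9 nt; reverse-strand max 66 nt. The reverse strand has the longer ORF.

reverse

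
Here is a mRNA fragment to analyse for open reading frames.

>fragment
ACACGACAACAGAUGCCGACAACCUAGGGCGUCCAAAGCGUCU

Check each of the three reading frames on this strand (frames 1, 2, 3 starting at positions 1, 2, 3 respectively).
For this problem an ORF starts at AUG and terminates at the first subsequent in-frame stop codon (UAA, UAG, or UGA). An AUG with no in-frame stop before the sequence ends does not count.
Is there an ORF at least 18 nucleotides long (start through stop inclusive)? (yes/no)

no

Frame 1: ACA CGA CAA CAG AUG CCG ACA ACC UAG GGC GUC CAA AGC GUC — AUG at 13, stop UAG at 25 → 15 nt.
Frame 2: CAC GAC AAC AGA UGC CGA CAA CCU AGG GCG UCC AAA GCG UCU — no AUG→stop ORF.
Frame 3: ACG ACA ACA GAU GCC GAC AAC CUA GGG CGU CCA AAG CGU — no AUG→stop ORF.
Largest ORF found is 15 nucleotides < 18, so no.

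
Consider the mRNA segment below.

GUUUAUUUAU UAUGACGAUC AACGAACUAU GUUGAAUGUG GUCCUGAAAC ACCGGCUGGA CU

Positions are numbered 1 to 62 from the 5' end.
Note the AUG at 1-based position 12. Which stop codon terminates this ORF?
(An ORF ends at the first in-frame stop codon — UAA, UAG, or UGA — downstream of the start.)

UGA

Codons from position 12: AUG (12–14), ACG (15–17), AUC (18–20), AAC (21–23), GAA (24–26), CUA (27–29), UGU (30–32), UGA (33–35).
The first in-frame stop codon is UGA.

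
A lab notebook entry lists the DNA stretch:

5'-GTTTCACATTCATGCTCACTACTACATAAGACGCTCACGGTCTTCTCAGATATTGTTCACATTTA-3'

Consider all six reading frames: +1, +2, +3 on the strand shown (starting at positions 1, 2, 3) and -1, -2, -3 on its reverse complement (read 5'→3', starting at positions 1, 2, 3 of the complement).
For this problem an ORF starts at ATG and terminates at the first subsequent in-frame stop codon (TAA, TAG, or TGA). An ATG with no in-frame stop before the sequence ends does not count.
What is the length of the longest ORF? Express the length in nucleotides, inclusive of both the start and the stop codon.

Reverse complement (5'→3'): TAAATGTGAACAATATCTGAGAAGACCGTGAGCGTCTTATGTAGTAGTGAGCATGAATGTGAAAC
Frame +1: GTT TCA CAT TCA TGC TCA CTA CTA CAT AAG ACG CTC ACG GTC TTC TCA GAT ATT GTT CAC ATT — no ATG→stop ORF.
Frame +2: TTT CAC ATT CAT GCT CAC TAC TAC ATA AGA CGC TCA CGG TCT TCT CAG ATA TTG TTC ACA TTT — no ATG→stop ORF.
Frame +3: TTC ACA TTC ATG CTC ACT ACT ACA TAA GAC GCT CAC GGT CTT CTC AGA TAT TGT TCA CAT TTA — ATG at 12, stop TAA at 27 → 18 nt.
Frame -1: TAA ATG TGA ACA ATA TCT GAG AAG ACC GTG AGC GTC TTA TGT AGT AGT GAG CAT GAA TGT GAA — ATG at 4, stop TGA at 7 → 6 nt.
Frame -2: AAA TGT GAA CAA TAT CTG AGA AGA CCG TGA GCG TCT TAT GTA GTA GTG AGC ATG AAT GTG AAA — no ATG→stop ORF.
Frame -3: AAT GTG AAC AAT ATC TGA GAA GAC CGT GAG CGT CTT ATG TAG TAG TGA GCA TGA ATG TGA AAC — ATG at 39, stop TAG at 42 → 6 nt; ATG at 57, stop TGA at 60 → 6 nt.
Longest: frame +3, positions 12–29, 18 nt = 6 codons = 5 aa. → 18 nucleotides.

18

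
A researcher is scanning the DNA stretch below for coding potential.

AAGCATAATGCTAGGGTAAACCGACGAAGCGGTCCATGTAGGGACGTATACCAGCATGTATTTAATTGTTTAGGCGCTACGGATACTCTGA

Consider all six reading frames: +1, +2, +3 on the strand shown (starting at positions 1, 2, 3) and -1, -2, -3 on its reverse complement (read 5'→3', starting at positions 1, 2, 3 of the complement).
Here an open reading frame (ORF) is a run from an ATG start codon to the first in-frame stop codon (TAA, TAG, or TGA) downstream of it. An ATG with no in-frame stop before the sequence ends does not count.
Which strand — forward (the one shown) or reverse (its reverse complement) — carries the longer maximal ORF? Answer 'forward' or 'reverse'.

reverse

Reverse complement (5'→3'): TCAGAGTATCCGTAGCGCCTAAACAATTAAATACATGCTGGTATACGTCCCTACATGGACCGCTTCGTCGGTTTACCCTAGCATTATGCTT
Frame +1: AAG CAT AAT GCT AGG GTA AAC CGA CGA AGC GGT CCA TGT AGG GAC GTA TAC CAG CAT GTA TTT AAT TGT TTA GGC GCT ACG GAT ACT CTG — no ATG→stop ORF.
Frame +2: AGC ATA ATG CTA GGG TAA ACC GAC GAA GCG GTC CAT GTA GGG ACG TAT ACC AGC ATG TAT TTA ATT GTT TAG GCG CTA CGG ATA CTC TGA — ATG at 8, stop TAA at 17 → 12 nt; ATG at 56, stop TAG at 71 → 18 nt.
Frame +3: GCA TAA TGC TAG GGT AAA CCG ACG AAG CGG TCC ATG TAG GGA CGT ATA CCA GCA TGT ATT TAA TTG TTT AGG CGC TAC GGA TAC TCT — ATG at 36, stop TAG at 39 → 6 nt.
Frame -1: TCA GAG TAT CCG TAG CGC CTA AAC AAT TAA ATA CAT GCT GGT ATA CGT CCC TAC ATG GAC CGC TTC GTC GGT TTA CCC TAG CAT TAT GCT — ATG at 55, stop TAG at 79 → 27 nt.
Frame -2: CAG AGT ATC CGT AGC GCC TAA ACA ATT AAA TAC ATG CTG GTA TAC GTC CCT ACA TGG ACC GCT TCG TCG GTT TAC CCT AGC ATT ATG CTT — no ATG→stop ORF.
Frame -3: AGA GTA TCC GTA GCG CCT AAA CAA TTA AAT ACA TGC TGG TAT ACG TCC CTA CAT GGA CCG CTT CGT CGG TTT ACC CTA GCA TTA TGC — no ATG→stop ORF.
Forward-strand max 18 nt; reverse-strand max 27 nt. The reverse strand has the longer ORF.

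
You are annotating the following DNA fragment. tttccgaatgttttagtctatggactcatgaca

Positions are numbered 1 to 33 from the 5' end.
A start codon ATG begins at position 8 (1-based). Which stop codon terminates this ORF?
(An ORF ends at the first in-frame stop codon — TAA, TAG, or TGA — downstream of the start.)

Codons from position 8: ATG (8–10), TTT (11–13), TAG (14–16).
The first in-frame stop codon is TAG.

TAG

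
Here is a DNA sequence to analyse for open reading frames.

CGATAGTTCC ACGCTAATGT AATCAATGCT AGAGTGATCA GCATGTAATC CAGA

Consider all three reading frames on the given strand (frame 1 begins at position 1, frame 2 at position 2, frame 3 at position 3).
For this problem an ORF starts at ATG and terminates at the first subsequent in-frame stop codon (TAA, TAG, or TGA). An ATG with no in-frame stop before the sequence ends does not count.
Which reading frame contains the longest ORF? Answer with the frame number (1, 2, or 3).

2

Frame 1: CGA TAG TTC CAC GCT AAT GTA ATC AAT GCT AGA GTG ATC AGC ATG TAA TCC AGA — ATG at 43, stop TAA at 46 → 6 nt.
Frame 2: GAT AGT TCC ACG CTA ATG TAA TCA ATG CTA GAG TGA TCA GCA TGT AAT CCA — ATG at 17, stop TAA at 20 → 6 nt; ATG at 26, stop TGA at 35 → 12 nt.
Frame 3: ATA GTT CCA CGC TAA TGT AAT CAA TGC TAG AGT GAT CAG CAT GTA ATC CAG — no ATG→stop ORF.
Longest ORF is 12 nt in frame 2 (positions 26–37).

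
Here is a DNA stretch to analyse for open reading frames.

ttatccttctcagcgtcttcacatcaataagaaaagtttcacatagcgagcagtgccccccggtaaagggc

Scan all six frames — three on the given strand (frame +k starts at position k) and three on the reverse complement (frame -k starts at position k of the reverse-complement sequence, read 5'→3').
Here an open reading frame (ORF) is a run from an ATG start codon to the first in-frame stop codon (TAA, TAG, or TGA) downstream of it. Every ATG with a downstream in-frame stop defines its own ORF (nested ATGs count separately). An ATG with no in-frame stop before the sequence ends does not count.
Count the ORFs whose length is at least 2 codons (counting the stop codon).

Reverse complement (5'→3'): GCCCTTTACCGGGGGGCACTGCTCGCTATGTGAAACTTTTCTTATTGATGTGAAGACGCTGAGAAGGATAA
Frame +1: TTA TCC TTC TCA GCG TCT TCA CAT CAA TAA GAA AAG TTT CAC ATA GCG AGC AGT GCC CCC CGG TAA AGG — no ATG→stop ORF.
Frame +2: TAT CCT TCT CAG CGT CTT CAC ATC AAT AAG AAA AGT TTC ACA TAG CGA GCA GTG CCC CCC GGT AAA GGG — no ATG→stop ORF.
Frame +3: ATC CTT CTC AGC GTC TTC ACA TCA ATA AGA AAA GTT TCA CAT AGC GAG CAG TGC CCC CCG GTA AAG GGC — no ATG→stop ORF.
Frame -1: GCC CTT TAC CGG GGG GCA CTG CTC GCT ATG TGA AAC TTT TCT TAT TGA TGT GAA GAC GCT GAG AAG GAT — ATG at 28, stop TGA at 31 → 6 nt.
Frame -2: CCC TTT ACC GGG GGG CAC TGC TCG CTA TGT GAA ACT TTT CTT ATT GAT GTG AAG ACG CTG AGA AGG ATA — no ATG→stop ORF.
Frame -3: CCT TTA CCG GGG GGC ACT GCT CGC TAT GTG AAA CTT TTC TTA TTG ATG TGA AGA CGC TGA GAA GGA TAA — ATG at 48, stop TGA at 51 → 6 nt.
ORFs ≥ 2 codons: frame -1 28–33 (2 codons), frame -3 48–53 (2 codons). Count = 2.

2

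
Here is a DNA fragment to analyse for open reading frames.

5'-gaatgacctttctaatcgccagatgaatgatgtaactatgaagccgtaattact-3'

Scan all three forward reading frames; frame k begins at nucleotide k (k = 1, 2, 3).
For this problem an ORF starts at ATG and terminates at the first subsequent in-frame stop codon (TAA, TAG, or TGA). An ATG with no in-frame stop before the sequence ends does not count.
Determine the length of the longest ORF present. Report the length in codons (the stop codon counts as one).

9

Frame 1: GAA TGA CCT TTC TAA TCG CCA GAT GAA TGA TGT AAC TAT GAA GCC GTA ATT ACT — no ATG→stop ORF.
Frame 2: AAT GAC CTT TCT AAT CGC CAG ATG AAT GAT GTA ACT ATG AAG CCG TAA TTA — ATG at 23, stop TAA at 47 → 27 nt; ATG at 38, stop TAA at 47 → 12 nt.
Frame 3: ATG ACC TTT CTA ATC GCC AGA TGA ATG ATG TAA CTA TGA AGC CGT AAT TAC — ATG at 3, stop TGA at 24 → 24 nt; ATG at 27, stop TAA at 33 → 9 nt; ATG at 30, stop TAA at 33 → 6 nt.
Longest: frame 2, positions 23–49, 27 nt = 9 codons = 8 aa. → 9 codons.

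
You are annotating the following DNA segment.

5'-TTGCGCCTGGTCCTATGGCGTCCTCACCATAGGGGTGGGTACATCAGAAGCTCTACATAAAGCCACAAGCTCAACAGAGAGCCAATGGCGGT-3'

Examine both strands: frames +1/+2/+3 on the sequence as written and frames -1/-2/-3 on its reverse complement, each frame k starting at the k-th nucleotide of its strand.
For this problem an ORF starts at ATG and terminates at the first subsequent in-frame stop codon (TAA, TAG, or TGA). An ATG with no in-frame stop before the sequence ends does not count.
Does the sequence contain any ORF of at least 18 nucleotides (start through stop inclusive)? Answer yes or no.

yes

Reverse complement (5'→3'): ACCGCCATTGGCTCTCTGTTGAGCTTGTGGCTTTATGTAGAGCTTCTGATGTACCCACCCCTATGGTGAGGACGCCATAGGACCAGGCGCAA
Frame +1: TTG CGC CTG GTC CTA TGG CGT CCT CAC CAT AGG GGT GGG TAC ATC AGA AGC TCT ACA TAA AGC CAC AAG CTC AAC AGA GAG CCA ATG GCG — no ATG→stop ORF.
Frame +2: TGC GCC TGG TCC TAT GGC GTC CTC ACC ATA GGG GTG GGT ACA TCA GAA GCT CTA CAT AAA GCC ACA AGC TCA ACA GAG AGC CAA TGG CGG — no ATG→stop ORF.
Frame +3: GCG CCT GGT CCT ATG GCG TCC TCA CCA TAG GGG TGG GTA CAT CAG AAG CTC TAC ATA AAG CCA CAA GCT CAA CAG AGA GCC AAT GGC GGT — ATG at 15, stop TAG at 30 → 18 nt.
Frame -1: ACC GCC ATT GGC TCT CTG TTG AGC TTG TGG CTT TAT GTA GAG CTT CTG ATG TAC CCA CCC CTA TGG TGA GGA CGC CAT AGG ACC AGG CGC — ATG at 49, stop TGA at 67 → 21 nt.
Frame -2: CCG CCA TTG GCT CTC TGT TGA GCT TGT GGC TTT ATG TAG AGC TTC TGA TGT ACC CAC CCC TAT GGT GAG GAC GCC ATA GGA CCA GGC GCA — ATG at 35, stop TAG at 38 → 6 nt.
Frame -3: CGC CAT TGG CTC TCT GTT GAG CTT GTG GCT TTA TGT AGA GCT TCT GAT GTA CCC ACC CCT ATG GTG AGG ACG CCA TAG GAC CAG GCG CAA — ATG at 63, stop TAG at 78 → 18 nt.
Frame +3 has an ORF of 18 nucleotides (positions 15–32) ≥ 18, so yes.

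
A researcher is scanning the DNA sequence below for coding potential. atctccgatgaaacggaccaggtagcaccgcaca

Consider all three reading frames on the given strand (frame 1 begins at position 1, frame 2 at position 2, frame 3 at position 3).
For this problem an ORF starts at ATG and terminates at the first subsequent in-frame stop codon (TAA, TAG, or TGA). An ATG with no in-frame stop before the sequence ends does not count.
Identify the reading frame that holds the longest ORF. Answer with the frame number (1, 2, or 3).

2

Frame 1: ATC TCC GAT GAA ACG GAC CAG GTA GCA CCG CAC — no ATG→stop ORF.
Frame 2: TCT CCG ATG AAA CGG ACC AGG TAG CAC CGC ACA — ATG at 8, stop TAG at 23 → 18 nt.
Frame 3: CTC CGA TGA AAC GGA CCA GGT AGC ACC GCA — no ATG→stop ORF.
Longest ORF is 18 nt in frame 2 (positions 8–25).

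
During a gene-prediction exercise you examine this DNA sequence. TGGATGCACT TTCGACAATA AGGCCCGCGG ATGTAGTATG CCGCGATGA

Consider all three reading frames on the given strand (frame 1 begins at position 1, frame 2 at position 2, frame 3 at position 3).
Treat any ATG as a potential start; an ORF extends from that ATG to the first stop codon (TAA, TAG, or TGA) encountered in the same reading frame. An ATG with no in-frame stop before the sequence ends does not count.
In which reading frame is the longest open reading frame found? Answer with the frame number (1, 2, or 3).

1

Frame 1: TGG ATG CAC TTT CGA CAA TAA GGC CCG CGG ATG TAG TAT GCC GCG ATG — ATG at 4, stop TAA at 19 → 18 nt; ATG at 31, stop TAG at 34 → 6 nt.
Frame 2: GGA TGC ACT TTC GAC AAT AAG GCC CGC GGA TGT AGT ATG CCG CGA TGA — ATG at 38, stop TGA at 47 → 12 nt.
Frame 3: GAT GCA CTT TCG ACA ATA AGG CCC GCG GAT GTA GTA TGC CGC GAT — no ATG→stop ORF.
Longest ORF is 18 nt in frame 1 (positions 4–21).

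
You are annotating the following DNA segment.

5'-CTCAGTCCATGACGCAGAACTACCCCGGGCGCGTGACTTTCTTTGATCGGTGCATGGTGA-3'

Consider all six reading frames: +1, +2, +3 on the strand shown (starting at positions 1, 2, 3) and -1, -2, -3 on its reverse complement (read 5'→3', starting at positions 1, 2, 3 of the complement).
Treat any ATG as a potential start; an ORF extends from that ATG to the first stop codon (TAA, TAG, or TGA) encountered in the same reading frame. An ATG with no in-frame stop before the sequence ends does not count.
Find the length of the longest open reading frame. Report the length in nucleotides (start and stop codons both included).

Reverse complement (5'→3'): TCACCATGCACCGATCAAAGAAAGTCACGCGCCCGGGGTAGTTCTGCGTCATGGACTGAG
Frame +1: CTC AGT CCA TGA CGC AGA ACT ACC CCG GGC GCG TGA CTT TCT TTG ATC GGT GCA TGG TGA — no ATG→stop ORF.
Frame +2: TCA GTC CAT GAC GCA GAA CTA CCC CGG GCG CGT GAC TTT CTT TGA TCG GTG CAT GGT — no ATG→stop ORF.
Frame +3: CAG TCC ATG ACG CAG AAC TAC CCC GGG CGC GTG ACT TTC TTT GAT CGG TGC ATG GTG — no ATG→stop ORF.
Frame -1: TCA CCA TGC ACC GAT CAA AGA AAG TCA CGC GCC CGG GGT AGT TCT GCG TCA TGG ACT GAG — no ATG→stop ORF.
Frame -2: CAC CAT GCA CCG ATC AAA GAA AGT CAC GCG CCC GGG GTA GTT CTG CGT CAT GGA CTG — no ATG→stop ORF.
Frame -3: ACC ATG CAC CGA TCA AAG AAA GTC ACG CGC CCG GGG TAG TTC TGC GTC ATG GAC TGA — ATG at 6, stop TAG at 39 → 36 nt; ATG at 51, stop TGA at 57 → 9 nt.
Longest: frame -3, positions 6–41, 36 nt = 12 codons = 11 aa. → 36 nucleotides.

36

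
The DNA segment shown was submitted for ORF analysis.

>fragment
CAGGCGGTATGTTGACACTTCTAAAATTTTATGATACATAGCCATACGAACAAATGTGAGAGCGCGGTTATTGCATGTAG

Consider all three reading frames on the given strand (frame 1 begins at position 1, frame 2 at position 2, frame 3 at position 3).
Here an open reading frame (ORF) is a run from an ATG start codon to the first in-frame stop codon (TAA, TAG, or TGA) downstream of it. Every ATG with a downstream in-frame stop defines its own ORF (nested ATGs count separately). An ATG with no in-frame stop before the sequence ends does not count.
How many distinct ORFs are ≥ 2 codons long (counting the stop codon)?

3

Frame 1: CAG GCG GTA TGT TGA CAC TTC TAA AAT TTT ATG ATA CAT AGC CAT ACG AAC AAA TGT GAG AGC GCG GTT ATT GCA TGT — no ATG→stop ORF.
Frame 2: AGG CGG TAT GTT GAC ACT TCT AAA ATT TTA TGA TAC ATA GCC ATA CGA ACA AAT GTG AGA GCG CGG TTA TTG CAT GTA — no ATG→stop ORF.
Frame 3: GGC GGT ATG TTG ACA CTT CTA AAA TTT TAT GAT ACA TAG CCA TAC GAA CAA ATG TGA GAG CGC GGT TAT TGC ATG TAG — ATG at 9, stop TAG at 39 → 33 nt; ATG at 54, stop TGA at 57 → 6 nt; ATG at 75, stop TAG at 78 → 6 nt.
ORFs ≥ 2 codons: frame 3 9–41 (11 codons), frame 3 54–59 (2 codons), frame 3 75–80 (2 codons). Count = 3.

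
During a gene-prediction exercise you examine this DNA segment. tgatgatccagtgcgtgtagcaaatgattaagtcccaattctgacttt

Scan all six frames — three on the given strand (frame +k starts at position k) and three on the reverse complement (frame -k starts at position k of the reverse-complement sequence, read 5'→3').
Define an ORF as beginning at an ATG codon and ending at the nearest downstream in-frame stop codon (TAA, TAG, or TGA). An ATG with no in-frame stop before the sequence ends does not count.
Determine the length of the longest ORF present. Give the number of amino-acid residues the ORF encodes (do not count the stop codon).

Reverse complement (5'→3'): AAAGTCAGAATTGGGACTTAATCATTTGCTACACGCACTGGATCATCA
Frame +1: TGA TGA TCC AGT GCG TGT AGC AAA TGA TTA AGT CCC AAT TCT GAC TTT — no ATG→stop ORF.
Frame +2: GAT GAT CCA GTG CGT GTA GCA AAT GAT TAA GTC CCA ATT CTG ACT — no ATG→stop ORF.
Frame +3: ATG ATC CAG TGC GTG TAG CAA ATG ATT AAG TCC CAA TTC TGA CTT — ATG at 3, stop TAG at 18 → 18 nt; ATG at 24, stop TGA at 42 → 21 nt.
Frame -1: AAA GTC AGA ATT GGG ACT TAA TCA TTT GCT ACA CGC ACT GGA TCA TCA — no ATG→stop ORF.
Frame -2: AAG TCA GAA TTG GGA CTT AAT CAT TTG CTA CAC GCA CTG GAT CAT — no ATG→stop ORF.
Frame -3: AGT CAG AAT TGG GAC TTA ATC ATT TGC TAC ACG CAC TGG ATC ATC — no ATG→stop ORF.
Longest: frame +3, positions 24–44, 21 nt = 7 codons = 6 aa. → 6 amino acids.

6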